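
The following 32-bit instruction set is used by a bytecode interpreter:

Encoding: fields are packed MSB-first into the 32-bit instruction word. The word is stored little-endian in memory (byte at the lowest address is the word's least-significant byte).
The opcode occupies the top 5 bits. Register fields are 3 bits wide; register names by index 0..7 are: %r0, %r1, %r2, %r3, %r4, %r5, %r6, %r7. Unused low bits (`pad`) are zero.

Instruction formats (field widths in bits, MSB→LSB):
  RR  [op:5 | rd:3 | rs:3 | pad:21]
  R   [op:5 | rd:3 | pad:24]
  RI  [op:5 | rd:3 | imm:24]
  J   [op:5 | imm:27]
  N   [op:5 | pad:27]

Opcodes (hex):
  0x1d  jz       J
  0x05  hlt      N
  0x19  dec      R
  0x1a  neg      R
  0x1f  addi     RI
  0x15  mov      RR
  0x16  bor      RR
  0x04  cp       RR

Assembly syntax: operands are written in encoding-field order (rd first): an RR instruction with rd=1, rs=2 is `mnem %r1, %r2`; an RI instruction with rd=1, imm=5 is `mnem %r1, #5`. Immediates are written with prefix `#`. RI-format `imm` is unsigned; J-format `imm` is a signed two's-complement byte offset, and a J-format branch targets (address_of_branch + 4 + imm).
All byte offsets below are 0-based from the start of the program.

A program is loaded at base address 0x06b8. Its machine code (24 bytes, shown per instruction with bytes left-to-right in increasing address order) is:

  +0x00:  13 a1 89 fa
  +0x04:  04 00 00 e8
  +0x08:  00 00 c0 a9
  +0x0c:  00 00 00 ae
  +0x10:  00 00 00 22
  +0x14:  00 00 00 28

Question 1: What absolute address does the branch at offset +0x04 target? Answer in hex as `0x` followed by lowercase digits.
0x06c4

+0x04: 04 00 00 e8 ⇒ word 0xe8000004 (little)
  opcode bits[31:27]=0x1d: jz/J
  [26:0] imm=4 = #4
  target = base 0x06b8 + off 0x04 + 4 + imm 4 = 0x06c4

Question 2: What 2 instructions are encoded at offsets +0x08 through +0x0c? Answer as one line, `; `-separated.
off 0x08: read 00 00 c0 a9 as little → 0xa9c00000
  opcode bits[31:27]=0x15: mov/RR
  rd@[26:24]=0x1 ⇒ %r1
  rs@[23:21]=0x6 ⇒ %r6
off 0x0c: read 00 00 00 ae as little → 0xae000000
  opcode bits[31:27]=0x15: mov/RR
  rd@[26:24]=0x6 ⇒ %r6
  rs@[23:21]=0x0 ⇒ %r0

mov %r1, %r6; mov %r6, %r0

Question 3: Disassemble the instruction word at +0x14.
hlt

[14] 00 00 00 28 → 0x28000000
  top 5b → 0x5 → hlt [N]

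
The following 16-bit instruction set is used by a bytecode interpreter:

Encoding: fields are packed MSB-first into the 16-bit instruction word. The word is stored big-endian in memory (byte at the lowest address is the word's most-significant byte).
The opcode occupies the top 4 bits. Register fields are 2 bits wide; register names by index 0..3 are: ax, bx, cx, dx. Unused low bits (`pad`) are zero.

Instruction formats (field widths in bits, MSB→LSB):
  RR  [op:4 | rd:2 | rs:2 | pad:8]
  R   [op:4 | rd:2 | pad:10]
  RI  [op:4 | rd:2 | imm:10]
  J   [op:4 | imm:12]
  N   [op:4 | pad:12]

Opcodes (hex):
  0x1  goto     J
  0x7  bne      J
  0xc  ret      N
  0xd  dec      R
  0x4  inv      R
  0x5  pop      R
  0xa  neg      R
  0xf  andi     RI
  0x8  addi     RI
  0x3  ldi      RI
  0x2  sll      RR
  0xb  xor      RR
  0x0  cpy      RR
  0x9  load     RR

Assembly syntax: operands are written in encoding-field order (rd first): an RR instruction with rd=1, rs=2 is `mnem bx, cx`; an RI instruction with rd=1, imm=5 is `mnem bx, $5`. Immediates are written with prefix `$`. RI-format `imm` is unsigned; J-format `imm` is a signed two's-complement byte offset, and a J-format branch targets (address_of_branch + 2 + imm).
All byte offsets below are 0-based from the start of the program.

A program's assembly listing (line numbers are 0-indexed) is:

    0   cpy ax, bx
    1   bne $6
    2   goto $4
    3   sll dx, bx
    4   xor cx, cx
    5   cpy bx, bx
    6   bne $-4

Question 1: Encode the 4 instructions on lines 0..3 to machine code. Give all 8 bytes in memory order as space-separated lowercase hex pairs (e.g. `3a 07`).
line 0 (cpy): pack op=0x0:4|rd=0:2|rs=1:2|pad=0:8 = 0x0100; big→ 01 00
line 1 (bne): pack op=0x7:4|imm=6:12 = 0x7006; big→ 70 06
line 2 (goto): pack op=0x1:4|imm=4:12 = 0x1004; big→ 10 04
line 3 (sll): pack op=0x2:4|rd=3:2|rs=1:2|pad=0:8 = 0x2d00; big→ 2d 00

01 00 70 06 10 04 2d 00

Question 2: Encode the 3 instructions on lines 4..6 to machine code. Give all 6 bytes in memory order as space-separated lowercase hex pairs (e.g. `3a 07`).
ba 00 05 00 7f fc

4. xor fields op=0xb:4|rd=2:2|rs=2:2|pad=0:8 → word ba00h → ba 00
5. cpy fields op=0x0:4|rd=1:2|rs=1:2|pad=0:8 → word 0500h → 05 00
6. bne fields op=0x7:4|imm=-4:12 → word 7ffch → 7f fc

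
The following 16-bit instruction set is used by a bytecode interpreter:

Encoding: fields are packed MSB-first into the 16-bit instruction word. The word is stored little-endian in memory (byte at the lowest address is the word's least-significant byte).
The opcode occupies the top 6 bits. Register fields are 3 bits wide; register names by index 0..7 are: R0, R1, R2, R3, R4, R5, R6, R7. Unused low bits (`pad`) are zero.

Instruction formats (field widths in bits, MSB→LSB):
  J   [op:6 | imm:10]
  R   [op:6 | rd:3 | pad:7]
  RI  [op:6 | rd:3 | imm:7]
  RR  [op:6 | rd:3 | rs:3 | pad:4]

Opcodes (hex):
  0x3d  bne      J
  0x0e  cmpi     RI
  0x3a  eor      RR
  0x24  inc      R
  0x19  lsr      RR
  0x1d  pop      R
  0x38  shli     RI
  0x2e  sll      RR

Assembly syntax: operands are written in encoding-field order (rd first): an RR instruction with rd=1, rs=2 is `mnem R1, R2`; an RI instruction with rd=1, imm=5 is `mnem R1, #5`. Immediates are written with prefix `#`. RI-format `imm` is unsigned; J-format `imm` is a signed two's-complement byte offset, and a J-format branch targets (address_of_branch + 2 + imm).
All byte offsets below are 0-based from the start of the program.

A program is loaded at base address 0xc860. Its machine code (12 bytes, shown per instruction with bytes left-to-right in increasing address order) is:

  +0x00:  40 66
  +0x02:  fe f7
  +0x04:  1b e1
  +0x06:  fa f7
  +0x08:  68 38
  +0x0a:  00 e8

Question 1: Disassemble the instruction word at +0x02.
bne #-2

[02] fe f7 → 0xf7fe
  op=0xf7fe>>10=0x3d ⇒ bne (J)
  imm@[9:0]=0x3fe (s10→-2) ⇒ #-2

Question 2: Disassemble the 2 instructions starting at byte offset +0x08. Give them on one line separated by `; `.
cmpi R0, #104; eor R0, R0

+0x08: 68 38 ⇒ word 0x3868 (little)
  top 6b → 0xe → cmpi [RI]
  rd: (w>>7)&0x7=0x0 → R0
  imm: (w>>0)&0x7f=0x68 → #104
+0x0a: 00 e8 ⇒ word 0xe800 (little)
  top 6b → 0x3a → eor [RR]
  rd: (w>>7)&0x7=0x0 → R0
  rs: (w>>4)&0x7=0x0 → R0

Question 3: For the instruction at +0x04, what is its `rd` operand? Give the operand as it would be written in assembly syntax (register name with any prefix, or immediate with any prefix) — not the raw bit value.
[04] 1b e1 → 0xe11b
  top 6b → 0x38 → shli [RI]
  rd: (w>>7)&0x7=0x2 → R2
  imm: (w>>0)&0x7f=0x1b → #27

R2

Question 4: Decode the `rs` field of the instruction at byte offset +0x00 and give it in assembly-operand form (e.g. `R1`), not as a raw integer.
R4

off 0x00: read 40 66 as little → 0x6640
  opcode bits[15:10]=0x19: lsr/RR
  rd: (w>>7)&0x7=0x4 → R4
  rs: (w>>4)&0x7=0x4 → R4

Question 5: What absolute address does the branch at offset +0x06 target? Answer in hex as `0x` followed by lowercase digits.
@+06  little-endian(fa f7) = 0xf7fa
  op=0xf7fa>>10=0x3d ⇒ bne (J)
  imm: (w>>0)&0x3ff=0x3fa (s10→-6) → #-6
  target = base 0xc860 + off 0x06 + 2 + imm -6 = 0xc862

0xc862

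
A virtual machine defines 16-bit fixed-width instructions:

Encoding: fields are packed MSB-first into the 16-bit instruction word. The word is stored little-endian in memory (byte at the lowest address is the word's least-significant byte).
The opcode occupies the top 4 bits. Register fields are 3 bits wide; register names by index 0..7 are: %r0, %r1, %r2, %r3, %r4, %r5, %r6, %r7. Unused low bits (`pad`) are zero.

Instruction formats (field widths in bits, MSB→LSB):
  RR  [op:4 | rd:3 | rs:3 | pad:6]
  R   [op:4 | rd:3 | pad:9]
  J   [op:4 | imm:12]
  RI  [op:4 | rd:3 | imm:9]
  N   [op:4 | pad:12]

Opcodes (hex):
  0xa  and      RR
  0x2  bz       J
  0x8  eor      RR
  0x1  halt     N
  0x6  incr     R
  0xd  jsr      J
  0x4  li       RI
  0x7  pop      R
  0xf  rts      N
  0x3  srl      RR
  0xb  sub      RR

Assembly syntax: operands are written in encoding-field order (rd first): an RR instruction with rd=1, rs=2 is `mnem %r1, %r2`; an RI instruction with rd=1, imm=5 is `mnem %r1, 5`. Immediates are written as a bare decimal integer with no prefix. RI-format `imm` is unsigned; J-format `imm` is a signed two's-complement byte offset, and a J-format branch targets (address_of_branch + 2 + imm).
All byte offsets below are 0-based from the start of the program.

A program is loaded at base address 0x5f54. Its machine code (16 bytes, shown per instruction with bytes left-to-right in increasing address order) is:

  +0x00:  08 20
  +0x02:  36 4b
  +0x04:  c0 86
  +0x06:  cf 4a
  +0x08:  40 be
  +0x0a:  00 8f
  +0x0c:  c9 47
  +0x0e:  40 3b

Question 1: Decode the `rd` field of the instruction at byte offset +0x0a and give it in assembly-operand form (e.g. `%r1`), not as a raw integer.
[0a] 00 8f → 0x8f00
  opcode bits[15:12]=0x8: eor/RR
  rd: (w>>9)&0x7=0x7 → %r7
  rs: (w>>6)&0x7=0x4 → %r4

%r7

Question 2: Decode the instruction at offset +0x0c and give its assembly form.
li %r3, 457

off 0x0c: read c9 47 as little → 0x47c9
  opcode bits[15:12]=0x4: li/RI
  rd: (w>>9)&0x7=0x3 → %r3
  imm: (w>>0)&0x1ff=0x1c9 → 457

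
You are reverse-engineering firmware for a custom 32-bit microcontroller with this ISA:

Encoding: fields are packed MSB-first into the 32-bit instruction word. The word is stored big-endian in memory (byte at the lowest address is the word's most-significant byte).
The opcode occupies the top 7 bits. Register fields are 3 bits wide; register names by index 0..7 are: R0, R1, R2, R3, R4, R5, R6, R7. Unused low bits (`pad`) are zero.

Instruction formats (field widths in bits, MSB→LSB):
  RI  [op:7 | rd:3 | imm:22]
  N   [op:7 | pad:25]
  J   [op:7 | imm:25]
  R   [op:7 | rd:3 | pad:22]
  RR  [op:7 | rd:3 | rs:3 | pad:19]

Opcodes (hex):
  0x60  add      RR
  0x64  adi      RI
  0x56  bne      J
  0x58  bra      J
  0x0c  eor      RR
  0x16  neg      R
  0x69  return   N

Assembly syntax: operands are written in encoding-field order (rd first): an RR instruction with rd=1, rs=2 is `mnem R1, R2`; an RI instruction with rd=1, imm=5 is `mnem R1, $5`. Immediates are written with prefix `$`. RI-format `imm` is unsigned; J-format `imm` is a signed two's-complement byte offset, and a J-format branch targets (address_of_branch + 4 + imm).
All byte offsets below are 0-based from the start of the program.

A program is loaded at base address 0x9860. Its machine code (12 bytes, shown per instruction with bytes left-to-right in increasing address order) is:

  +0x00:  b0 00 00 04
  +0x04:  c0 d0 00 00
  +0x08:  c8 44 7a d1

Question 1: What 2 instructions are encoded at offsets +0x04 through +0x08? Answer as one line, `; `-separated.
[04] c0 d0 00 00 → 0xc0d00000
  op=0xc0d00000>>25=0x60 ⇒ add (RR)
  rd: (w>>22)&0x7=0x3 → R3
  rs: (w>>19)&0x7=0x2 → R2
[08] c8 44 7a d1 → 0xc8447ad1
  op=0xc8447ad1>>25=0x64 ⇒ adi (RI)
  rd: (w>>22)&0x7=0x1 → R1
  imm: (w>>0)&0x3fffff=0x47ad1 → $293585

add R3, R2; adi R1, $293585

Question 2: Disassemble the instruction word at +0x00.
[00] b0 00 00 04 → 0xb0000004
  top 7b → 0x58 → bra [J]
  imm: (w>>0)&0x1ffffff=0x4 → $4

bra $4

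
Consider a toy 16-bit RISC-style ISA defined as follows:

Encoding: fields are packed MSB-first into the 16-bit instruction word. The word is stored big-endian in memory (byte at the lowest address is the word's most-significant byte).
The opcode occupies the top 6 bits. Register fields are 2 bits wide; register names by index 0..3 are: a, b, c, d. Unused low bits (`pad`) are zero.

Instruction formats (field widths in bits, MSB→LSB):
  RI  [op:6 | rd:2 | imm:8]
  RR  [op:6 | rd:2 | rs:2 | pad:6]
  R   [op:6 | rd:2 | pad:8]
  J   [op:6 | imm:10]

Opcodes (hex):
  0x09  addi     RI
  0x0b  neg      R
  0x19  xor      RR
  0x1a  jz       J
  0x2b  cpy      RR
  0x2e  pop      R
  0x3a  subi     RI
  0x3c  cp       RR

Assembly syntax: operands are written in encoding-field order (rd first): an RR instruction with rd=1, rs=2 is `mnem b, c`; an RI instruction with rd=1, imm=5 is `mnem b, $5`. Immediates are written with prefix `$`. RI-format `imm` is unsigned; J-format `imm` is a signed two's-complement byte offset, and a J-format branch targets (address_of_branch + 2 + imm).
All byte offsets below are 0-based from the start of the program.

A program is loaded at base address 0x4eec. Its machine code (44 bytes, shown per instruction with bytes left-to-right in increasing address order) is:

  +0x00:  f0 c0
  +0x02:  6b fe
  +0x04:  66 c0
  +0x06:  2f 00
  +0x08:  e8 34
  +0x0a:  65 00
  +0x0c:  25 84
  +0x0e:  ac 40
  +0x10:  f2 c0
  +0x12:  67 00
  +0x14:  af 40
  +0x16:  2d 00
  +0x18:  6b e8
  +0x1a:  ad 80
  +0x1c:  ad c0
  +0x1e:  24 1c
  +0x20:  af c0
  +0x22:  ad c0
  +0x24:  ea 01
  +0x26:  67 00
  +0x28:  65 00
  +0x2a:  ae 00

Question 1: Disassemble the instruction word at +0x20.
@+20  big-endian(af c0) = 0xafc0
  opcode bits[15:10]=0x2b: cpy/RR
  rd@[9:8]=0x3 ⇒ d
  rs@[7:6]=0x3 ⇒ d

cpy d, d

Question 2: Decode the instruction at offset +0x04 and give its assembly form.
xor c, d

[04] 66 c0 → 0x66c0
  top 6b → 0x19 → xor [RR]
  rd@[9:8]=0x2 ⇒ c
  rs@[7:6]=0x3 ⇒ d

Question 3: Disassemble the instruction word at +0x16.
neg b

[16] 2d 00 → 0x2d00
  op=0x2d00>>10=0xb ⇒ neg (R)
  rd: (w>>8)&0x3=0x1 → b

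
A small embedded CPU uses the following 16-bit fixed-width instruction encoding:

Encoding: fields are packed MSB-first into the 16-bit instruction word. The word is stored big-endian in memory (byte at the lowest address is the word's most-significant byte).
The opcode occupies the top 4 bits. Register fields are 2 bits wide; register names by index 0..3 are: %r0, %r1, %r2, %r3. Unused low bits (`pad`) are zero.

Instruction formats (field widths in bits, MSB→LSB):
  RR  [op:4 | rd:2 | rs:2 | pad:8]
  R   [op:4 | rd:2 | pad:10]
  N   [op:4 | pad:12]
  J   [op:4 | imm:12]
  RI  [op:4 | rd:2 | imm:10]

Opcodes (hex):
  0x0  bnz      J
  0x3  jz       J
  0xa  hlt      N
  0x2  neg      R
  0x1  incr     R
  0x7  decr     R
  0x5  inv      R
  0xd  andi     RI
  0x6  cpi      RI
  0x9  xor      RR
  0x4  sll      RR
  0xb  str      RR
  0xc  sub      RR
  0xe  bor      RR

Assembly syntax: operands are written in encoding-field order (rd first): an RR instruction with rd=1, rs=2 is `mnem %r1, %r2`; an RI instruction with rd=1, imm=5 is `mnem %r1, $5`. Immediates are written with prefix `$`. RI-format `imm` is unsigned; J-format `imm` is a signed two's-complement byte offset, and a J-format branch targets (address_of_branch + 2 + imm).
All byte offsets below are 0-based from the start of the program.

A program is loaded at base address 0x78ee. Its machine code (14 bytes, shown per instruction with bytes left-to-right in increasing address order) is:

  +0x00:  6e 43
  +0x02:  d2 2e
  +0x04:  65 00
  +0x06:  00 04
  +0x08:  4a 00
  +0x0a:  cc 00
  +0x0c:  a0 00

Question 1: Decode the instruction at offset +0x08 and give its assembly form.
+0x08: 4a 00 ⇒ word 0x4a00 (big)
  top 4b → 0x4 → sll [RR]
  [11:10] rd=2 = %r2
  [9:8] rs=2 = %r2

sll %r2, %r2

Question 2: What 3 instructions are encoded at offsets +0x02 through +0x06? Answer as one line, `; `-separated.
andi %r0, $558; cpi %r1, $256; bnz $4

@+02  big-endian(d2 2e) = 0xd22e
  op=0xd22e>>12=0xd ⇒ andi (RI)
  rd@[11:10]=0x0 ⇒ %r0
  imm@[9:0]=0x22e ⇒ $558
@+04  big-endian(65 00) = 0x6500
  op=0x6500>>12=0x6 ⇒ cpi (RI)
  rd@[11:10]=0x1 ⇒ %r1
  imm@[9:0]=0x100 ⇒ $256
@+06  big-endian(00 04) = 0x0004
  op=0x0004>>12=0x0 ⇒ bnz (J)
  imm@[11:0]=0x4 ⇒ $4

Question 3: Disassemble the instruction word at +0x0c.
hlt

@+0c  big-endian(a0 00) = 0xa000
  top 4b → 0xa → hlt [N]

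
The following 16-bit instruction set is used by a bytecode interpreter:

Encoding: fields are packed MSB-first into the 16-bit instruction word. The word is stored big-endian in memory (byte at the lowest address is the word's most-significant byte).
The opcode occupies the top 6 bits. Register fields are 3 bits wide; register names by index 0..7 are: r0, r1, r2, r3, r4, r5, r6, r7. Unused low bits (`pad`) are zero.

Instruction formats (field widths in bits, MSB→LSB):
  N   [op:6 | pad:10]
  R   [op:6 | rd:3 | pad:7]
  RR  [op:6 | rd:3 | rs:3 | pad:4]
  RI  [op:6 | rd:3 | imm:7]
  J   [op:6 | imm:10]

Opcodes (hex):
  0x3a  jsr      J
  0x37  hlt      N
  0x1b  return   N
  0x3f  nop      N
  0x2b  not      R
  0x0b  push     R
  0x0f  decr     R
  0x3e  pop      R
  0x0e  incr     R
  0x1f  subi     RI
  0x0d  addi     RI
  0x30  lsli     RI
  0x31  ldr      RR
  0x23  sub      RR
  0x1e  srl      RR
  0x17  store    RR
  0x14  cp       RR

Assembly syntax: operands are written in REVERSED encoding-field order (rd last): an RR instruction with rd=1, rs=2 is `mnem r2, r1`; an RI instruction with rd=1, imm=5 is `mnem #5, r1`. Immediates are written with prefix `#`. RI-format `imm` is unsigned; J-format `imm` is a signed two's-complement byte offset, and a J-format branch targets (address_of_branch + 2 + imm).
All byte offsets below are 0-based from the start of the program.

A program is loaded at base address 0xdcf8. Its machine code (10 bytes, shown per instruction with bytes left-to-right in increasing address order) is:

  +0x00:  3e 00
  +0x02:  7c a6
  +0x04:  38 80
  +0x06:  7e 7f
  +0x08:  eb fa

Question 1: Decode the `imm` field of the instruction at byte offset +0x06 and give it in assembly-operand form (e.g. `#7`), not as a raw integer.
#127

@+06  big-endian(7e 7f) = 0x7e7f
  opcode bits[15:10]=0x1f: subi/RI
  rd@[9:7]=0x4 ⇒ r4
  imm@[6:0]=0x7f ⇒ #127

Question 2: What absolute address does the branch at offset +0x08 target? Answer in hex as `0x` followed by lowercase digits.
+0x08: eb fa ⇒ word 0xebfa (big)
  top 6b → 0x3a → jsr [J]
  [9:0] imm=1018 (s10→-6) = #-6
  target = base 0xdcf8 + off 0x08 + 2 + imm -6 = 0xdcfc

0xdcfc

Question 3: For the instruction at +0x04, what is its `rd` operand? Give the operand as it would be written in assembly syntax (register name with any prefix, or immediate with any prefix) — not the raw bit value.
r1

off 0x04: read 38 80 as big → 0x3880
  top 6b → 0xe → incr [R]
  [9:7] rd=1 = r1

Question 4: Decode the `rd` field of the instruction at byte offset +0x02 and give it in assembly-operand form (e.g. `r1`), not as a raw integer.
+0x02: 7c a6 ⇒ word 0x7ca6 (big)
  op=0x7ca6>>10=0x1f ⇒ subi (RI)
  rd: (w>>7)&0x7=0x1 → r1
  imm: (w>>0)&0x7f=0x26 → #38

r1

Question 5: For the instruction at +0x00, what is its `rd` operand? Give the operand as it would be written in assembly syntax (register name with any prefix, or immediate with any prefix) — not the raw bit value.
off 0x00: read 3e 00 as big → 0x3e00
  op=0x3e00>>10=0xf ⇒ decr (R)
  rd@[9:7]=0x4 ⇒ r4

r4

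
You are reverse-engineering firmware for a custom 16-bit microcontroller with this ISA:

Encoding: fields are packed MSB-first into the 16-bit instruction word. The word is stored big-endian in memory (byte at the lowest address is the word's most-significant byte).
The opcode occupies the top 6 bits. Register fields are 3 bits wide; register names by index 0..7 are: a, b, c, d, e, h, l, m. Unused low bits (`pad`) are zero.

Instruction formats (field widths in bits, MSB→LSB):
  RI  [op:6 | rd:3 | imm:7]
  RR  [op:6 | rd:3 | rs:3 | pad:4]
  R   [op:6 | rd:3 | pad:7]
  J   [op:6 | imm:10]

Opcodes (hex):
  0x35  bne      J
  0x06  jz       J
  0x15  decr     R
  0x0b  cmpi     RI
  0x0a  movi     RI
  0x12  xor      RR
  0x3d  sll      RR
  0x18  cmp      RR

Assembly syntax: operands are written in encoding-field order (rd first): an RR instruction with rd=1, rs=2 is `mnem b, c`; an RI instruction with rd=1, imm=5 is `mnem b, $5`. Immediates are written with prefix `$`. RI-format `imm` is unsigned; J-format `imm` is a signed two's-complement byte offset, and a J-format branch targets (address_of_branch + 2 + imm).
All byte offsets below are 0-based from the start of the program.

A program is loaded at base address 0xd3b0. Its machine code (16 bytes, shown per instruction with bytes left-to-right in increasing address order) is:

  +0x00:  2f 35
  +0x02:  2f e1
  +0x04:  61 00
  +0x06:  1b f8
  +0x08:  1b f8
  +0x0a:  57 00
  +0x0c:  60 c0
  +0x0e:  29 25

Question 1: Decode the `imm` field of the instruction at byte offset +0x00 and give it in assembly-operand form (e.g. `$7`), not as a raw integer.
$53

off 0x00: read 2f 35 as big → 0x2f35
  op=0x2f35>>10=0xb ⇒ cmpi (RI)
  rd@[9:7]=0x6 ⇒ l
  imm@[6:0]=0x35 ⇒ $53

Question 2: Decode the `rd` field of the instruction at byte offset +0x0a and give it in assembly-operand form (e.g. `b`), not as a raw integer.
@+0a  big-endian(57 00) = 0x5700
  top 6b → 0x15 → decr [R]
  [9:7] rd=6 = l

l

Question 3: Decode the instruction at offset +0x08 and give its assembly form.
jz $-8

[08] 1b f8 → 0x1bf8
  opcode bits[15:10]=0x6: jz/J
  imm@[9:0]=0x3f8 (s10→-8) ⇒ $-8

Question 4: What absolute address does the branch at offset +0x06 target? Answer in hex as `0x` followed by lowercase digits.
off 0x06: read 1b f8 as big → 0x1bf8
  op=0x1bf8>>10=0x6 ⇒ jz (J)
  [9:0] imm=1016 (s10→-8) = $-8
  target = base 0xd3b0 + off 0x06 + 2 + imm -8 = 0xd3b0

0xd3b0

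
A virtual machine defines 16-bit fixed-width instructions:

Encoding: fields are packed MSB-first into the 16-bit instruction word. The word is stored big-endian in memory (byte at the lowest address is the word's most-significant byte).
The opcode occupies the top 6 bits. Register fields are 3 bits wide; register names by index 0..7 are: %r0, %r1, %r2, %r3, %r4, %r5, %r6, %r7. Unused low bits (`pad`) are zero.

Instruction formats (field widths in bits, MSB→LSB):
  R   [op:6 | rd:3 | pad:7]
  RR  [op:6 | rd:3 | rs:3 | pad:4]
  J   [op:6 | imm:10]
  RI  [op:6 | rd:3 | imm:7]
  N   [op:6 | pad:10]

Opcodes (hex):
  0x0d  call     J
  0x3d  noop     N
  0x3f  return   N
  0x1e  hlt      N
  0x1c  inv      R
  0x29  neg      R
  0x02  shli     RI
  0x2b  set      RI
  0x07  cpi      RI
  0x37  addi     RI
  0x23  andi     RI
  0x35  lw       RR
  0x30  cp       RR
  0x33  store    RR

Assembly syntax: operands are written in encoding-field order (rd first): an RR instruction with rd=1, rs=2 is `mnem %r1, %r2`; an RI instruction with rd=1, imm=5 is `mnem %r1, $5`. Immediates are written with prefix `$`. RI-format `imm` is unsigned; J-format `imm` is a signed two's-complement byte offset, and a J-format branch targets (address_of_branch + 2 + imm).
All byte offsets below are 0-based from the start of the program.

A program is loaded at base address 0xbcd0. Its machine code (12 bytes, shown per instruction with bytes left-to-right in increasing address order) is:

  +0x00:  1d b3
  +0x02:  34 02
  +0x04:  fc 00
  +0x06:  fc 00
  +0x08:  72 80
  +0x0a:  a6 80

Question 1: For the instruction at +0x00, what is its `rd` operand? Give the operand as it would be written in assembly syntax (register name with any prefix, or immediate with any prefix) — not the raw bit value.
%r3

+0x00: 1d b3 ⇒ word 0x1db3 (big)
  op=0x1db3>>10=0x7 ⇒ cpi (RI)
  [9:7] rd=3 = %r3
  [6:0] imm=51 = $51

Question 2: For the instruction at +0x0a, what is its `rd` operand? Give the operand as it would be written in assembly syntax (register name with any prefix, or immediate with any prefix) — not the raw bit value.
%r5

@+0a  big-endian(a6 80) = 0xa680
  op=0xa680>>10=0x29 ⇒ neg (R)
  rd@[9:7]=0x5 ⇒ %r5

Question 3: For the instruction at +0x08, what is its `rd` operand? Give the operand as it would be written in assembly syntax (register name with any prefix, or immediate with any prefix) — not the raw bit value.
[08] 72 80 → 0x7280
  top 6b → 0x1c → inv [R]
  rd@[9:7]=0x5 ⇒ %r5

%r5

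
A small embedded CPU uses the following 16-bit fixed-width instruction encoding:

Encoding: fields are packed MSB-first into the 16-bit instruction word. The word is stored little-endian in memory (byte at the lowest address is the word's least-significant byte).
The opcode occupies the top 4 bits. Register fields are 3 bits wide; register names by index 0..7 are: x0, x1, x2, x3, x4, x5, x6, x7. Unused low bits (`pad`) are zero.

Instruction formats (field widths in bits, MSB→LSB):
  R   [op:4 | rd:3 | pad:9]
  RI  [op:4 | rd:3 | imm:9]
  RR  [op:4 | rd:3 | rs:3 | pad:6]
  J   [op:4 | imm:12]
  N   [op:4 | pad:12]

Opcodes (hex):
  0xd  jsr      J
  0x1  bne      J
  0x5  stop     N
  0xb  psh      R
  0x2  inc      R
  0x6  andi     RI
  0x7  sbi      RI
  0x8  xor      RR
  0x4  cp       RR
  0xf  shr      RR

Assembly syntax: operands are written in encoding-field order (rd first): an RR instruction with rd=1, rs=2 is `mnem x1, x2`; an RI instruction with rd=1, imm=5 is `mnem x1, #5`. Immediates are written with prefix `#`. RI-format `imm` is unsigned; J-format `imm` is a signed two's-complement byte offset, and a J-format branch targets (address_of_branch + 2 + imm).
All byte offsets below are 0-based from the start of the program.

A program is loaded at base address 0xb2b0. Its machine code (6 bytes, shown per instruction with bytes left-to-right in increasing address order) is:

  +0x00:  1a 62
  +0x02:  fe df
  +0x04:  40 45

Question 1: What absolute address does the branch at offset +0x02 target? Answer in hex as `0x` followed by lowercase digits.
@+02  little-endian(fe df) = 0xdffe
  opcode bits[15:12]=0xd: jsr/J
  imm: (w>>0)&0xfff=0xffe (s12→-2) → #-2
  target = base 0xb2b0 + off 0x02 + 2 + imm -2 = 0xb2b2

0xb2b2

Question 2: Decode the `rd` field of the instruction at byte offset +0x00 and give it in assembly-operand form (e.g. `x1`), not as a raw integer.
x1

+0x00: 1a 62 ⇒ word 0x621a (little)
  op=0x621a>>12=0x6 ⇒ andi (RI)
  [11:9] rd=1 = x1
  [8:0] imm=26 = #26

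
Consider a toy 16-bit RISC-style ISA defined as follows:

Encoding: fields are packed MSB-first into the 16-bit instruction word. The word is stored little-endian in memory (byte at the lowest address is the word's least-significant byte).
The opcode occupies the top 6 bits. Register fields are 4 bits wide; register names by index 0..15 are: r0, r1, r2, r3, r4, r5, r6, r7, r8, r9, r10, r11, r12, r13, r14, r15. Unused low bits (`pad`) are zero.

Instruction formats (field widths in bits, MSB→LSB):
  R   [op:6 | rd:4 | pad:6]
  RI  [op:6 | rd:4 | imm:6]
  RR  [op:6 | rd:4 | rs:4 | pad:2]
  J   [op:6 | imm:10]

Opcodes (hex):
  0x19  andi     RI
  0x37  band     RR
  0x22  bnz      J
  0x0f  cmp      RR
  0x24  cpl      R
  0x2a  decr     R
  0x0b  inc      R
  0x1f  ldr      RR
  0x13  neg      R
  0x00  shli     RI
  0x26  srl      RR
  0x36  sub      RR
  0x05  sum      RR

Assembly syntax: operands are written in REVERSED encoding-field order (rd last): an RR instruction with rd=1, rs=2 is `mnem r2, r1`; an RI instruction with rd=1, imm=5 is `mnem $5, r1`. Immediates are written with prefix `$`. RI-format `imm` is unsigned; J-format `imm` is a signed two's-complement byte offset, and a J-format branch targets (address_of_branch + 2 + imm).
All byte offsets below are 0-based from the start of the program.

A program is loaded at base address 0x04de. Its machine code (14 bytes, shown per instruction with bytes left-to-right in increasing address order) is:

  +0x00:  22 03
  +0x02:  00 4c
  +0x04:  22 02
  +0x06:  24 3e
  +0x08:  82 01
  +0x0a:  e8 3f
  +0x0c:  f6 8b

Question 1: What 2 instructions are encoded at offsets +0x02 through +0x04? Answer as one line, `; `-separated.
neg r0; shli $34, r8

@+02  little-endian(00 4c) = 0x4c00
  top 6b → 0x13 → neg [R]
  rd: (w>>6)&0xf=0x0 → r0
@+04  little-endian(22 02) = 0x0222
  top 6b → 0x0 → shli [RI]
  rd: (w>>6)&0xf=0x8 → r8
  imm: (w>>0)&0x3f=0x22 → $34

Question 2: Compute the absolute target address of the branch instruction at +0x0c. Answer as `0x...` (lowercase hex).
0x04e2

@+0c  little-endian(f6 8b) = 0x8bf6
  op=0x8bf6>>10=0x22 ⇒ bnz (J)
  [9:0] imm=1014 (s10→-10) = $-10
  target = base 0x04de + off 0x0c + 2 + imm -10 = 0x04e2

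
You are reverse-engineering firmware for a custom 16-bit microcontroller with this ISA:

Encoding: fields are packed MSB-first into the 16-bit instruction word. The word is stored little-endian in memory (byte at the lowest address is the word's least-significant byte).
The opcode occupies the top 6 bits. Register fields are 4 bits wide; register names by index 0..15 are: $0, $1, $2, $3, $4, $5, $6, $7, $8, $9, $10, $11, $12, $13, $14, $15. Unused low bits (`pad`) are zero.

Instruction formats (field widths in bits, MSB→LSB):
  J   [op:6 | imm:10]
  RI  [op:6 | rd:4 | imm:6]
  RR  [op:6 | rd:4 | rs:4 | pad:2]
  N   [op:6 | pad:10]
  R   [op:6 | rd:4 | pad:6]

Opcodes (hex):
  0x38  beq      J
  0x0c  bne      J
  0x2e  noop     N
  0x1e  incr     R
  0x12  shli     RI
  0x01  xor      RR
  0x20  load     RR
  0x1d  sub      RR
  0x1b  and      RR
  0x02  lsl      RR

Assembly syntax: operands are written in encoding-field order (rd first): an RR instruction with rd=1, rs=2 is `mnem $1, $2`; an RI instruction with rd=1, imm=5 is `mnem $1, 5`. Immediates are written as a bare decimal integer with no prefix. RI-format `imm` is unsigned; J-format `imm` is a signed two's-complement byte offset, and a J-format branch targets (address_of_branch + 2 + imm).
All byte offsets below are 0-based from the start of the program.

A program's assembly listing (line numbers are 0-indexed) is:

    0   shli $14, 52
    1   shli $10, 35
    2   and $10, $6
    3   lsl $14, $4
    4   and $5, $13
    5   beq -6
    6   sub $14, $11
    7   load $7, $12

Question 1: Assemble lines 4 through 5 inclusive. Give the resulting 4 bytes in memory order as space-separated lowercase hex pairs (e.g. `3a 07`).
74 6d fa e3

line 4 (and): pack op=0x1b:6|rd=5:4|rs=13:4|pad=0:2 = 0x6d74; little→ 74 6d
line 5 (beq): pack op=0x38:6|imm=-6:10 = 0xe3fa; little→ fa e3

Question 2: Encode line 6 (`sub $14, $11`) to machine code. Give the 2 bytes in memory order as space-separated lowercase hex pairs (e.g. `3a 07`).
L6: sub op=0x1d:6|rd=14:4|rs=11:4|pad=0:2 ⇒ 0x77ac ⇒ little ac 77

ac 77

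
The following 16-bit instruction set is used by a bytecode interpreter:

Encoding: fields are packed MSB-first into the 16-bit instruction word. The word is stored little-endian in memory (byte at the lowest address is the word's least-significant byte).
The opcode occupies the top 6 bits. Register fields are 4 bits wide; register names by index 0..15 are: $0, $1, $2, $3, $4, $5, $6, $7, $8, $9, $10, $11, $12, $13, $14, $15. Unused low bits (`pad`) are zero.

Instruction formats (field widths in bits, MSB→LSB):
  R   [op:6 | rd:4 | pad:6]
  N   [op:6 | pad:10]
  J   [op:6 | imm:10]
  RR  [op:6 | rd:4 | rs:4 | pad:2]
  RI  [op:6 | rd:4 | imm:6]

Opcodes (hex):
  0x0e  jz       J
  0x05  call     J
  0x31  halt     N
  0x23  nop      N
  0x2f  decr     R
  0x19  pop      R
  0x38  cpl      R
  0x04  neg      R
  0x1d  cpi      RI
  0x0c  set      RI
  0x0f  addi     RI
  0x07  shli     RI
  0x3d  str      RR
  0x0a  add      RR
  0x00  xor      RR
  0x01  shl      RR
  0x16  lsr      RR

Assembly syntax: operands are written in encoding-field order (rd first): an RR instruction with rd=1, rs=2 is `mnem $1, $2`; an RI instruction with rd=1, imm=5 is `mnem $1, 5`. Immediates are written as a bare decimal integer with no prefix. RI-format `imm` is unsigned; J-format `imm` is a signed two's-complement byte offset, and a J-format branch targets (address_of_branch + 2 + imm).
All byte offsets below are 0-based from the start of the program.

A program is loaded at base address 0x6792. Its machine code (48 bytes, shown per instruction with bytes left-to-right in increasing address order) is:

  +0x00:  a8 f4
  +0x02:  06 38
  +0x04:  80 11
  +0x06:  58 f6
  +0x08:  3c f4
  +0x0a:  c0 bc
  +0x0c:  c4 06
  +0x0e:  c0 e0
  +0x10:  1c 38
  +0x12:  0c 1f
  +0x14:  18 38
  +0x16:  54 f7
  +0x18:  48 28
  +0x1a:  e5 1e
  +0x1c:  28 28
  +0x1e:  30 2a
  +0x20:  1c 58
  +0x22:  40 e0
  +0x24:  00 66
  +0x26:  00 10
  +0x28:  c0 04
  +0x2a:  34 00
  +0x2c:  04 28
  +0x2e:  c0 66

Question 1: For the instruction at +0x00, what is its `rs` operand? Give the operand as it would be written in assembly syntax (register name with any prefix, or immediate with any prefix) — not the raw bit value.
[00] a8 f4 → 0xf4a8
  top 6b → 0x3d → str [RR]
  rd: (w>>6)&0xf=0x2 → $2
  rs: (w>>2)&0xf=0xa → $10

$10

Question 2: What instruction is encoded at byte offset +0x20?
@+20  little-endian(1c 58) = 0x581c
  top 6b → 0x16 → lsr [RR]
  [9:6] rd=0 = $0
  [5:2] rs=7 = $7

lsr $0, $7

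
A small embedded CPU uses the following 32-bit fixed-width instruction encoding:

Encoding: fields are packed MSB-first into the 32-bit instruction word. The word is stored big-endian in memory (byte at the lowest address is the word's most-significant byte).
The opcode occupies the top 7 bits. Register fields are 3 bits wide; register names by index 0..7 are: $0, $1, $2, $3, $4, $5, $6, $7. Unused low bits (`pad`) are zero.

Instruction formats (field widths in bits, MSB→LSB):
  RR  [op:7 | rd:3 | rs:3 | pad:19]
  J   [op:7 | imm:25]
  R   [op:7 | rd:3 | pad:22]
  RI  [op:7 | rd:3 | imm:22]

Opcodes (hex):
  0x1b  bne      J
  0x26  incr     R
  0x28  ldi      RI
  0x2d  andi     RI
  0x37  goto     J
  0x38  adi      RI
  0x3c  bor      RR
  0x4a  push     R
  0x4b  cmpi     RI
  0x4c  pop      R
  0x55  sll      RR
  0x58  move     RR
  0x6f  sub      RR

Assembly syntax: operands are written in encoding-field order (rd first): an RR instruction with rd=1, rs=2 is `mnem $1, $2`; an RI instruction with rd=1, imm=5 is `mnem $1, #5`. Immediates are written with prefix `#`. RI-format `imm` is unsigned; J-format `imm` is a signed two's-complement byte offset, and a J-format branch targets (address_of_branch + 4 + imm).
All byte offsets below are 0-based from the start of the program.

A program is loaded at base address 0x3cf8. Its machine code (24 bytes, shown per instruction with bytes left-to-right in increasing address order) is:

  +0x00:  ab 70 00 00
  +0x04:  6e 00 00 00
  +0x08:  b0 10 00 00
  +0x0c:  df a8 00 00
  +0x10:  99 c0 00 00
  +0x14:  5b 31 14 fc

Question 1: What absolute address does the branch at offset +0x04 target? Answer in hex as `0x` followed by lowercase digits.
[04] 6e 00 00 00 → 0x6e000000
  opcode bits[31:25]=0x37: goto/J
  imm: (w>>0)&0x1ffffff=0x0 → #0
  target = base 0x3cf8 + off 0x04 + 4 + imm 0 = 0x3d00

0x3d00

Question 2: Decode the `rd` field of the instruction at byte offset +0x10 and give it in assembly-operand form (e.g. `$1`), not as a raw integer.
+0x10: 99 c0 00 00 ⇒ word 0x99c00000 (big)
  top 7b → 0x4c → pop [R]
  rd: (w>>22)&0x7=0x7 → $7

$7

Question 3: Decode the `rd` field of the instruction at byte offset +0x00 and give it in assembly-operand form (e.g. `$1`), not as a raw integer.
off 0x00: read ab 70 00 00 as big → 0xab700000
  op=0xab700000>>25=0x55 ⇒ sll (RR)
  [24:22] rd=5 = $5
  [21:19] rs=6 = $6

$5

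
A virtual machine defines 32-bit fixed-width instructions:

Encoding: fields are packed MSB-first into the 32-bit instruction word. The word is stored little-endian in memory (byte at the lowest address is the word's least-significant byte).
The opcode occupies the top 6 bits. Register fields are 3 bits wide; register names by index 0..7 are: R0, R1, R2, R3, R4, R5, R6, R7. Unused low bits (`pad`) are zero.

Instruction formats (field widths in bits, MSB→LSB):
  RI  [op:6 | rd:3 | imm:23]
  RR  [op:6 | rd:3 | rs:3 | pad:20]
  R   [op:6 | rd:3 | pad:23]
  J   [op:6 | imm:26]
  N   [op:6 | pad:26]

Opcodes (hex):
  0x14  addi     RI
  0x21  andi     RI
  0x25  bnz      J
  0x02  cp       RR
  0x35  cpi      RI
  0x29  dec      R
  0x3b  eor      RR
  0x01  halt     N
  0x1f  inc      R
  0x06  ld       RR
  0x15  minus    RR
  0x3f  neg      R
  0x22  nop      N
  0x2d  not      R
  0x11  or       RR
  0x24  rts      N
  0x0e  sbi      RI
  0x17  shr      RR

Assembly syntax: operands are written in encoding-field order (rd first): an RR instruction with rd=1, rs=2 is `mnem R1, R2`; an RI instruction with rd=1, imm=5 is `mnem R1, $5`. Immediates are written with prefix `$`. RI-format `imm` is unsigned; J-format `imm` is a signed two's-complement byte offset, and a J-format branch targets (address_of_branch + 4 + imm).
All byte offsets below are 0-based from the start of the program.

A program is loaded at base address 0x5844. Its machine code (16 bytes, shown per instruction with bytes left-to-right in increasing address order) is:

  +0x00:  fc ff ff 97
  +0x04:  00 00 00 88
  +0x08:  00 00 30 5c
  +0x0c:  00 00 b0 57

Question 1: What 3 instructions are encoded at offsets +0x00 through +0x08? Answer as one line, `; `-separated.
bnz $-4; nop; shr R0, R3

+0x00: fc ff ff 97 ⇒ word 0x97fffffc (little)
  op=0x97fffffc>>26=0x25 ⇒ bnz (J)
  imm: (w>>0)&0x3ffffff=0x3fffffc (s26→-4) → $-4
+0x04: 00 00 00 88 ⇒ word 0x88000000 (little)
  op=0x88000000>>26=0x22 ⇒ nop (N)
+0x08: 00 00 30 5c ⇒ word 0x5c300000 (little)
  op=0x5c300000>>26=0x17 ⇒ shr (RR)
  rd: (w>>23)&0x7=0x0 → R0
  rs: (w>>20)&0x7=0x3 → R3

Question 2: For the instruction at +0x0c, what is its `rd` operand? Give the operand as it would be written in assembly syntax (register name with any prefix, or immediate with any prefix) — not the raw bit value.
R7

off 0x0c: read 00 00 b0 57 as little → 0x57b00000
  op=0x57b00000>>26=0x15 ⇒ minus (RR)
  rd@[25:23]=0x7 ⇒ R7
  rs@[22:20]=0x3 ⇒ R3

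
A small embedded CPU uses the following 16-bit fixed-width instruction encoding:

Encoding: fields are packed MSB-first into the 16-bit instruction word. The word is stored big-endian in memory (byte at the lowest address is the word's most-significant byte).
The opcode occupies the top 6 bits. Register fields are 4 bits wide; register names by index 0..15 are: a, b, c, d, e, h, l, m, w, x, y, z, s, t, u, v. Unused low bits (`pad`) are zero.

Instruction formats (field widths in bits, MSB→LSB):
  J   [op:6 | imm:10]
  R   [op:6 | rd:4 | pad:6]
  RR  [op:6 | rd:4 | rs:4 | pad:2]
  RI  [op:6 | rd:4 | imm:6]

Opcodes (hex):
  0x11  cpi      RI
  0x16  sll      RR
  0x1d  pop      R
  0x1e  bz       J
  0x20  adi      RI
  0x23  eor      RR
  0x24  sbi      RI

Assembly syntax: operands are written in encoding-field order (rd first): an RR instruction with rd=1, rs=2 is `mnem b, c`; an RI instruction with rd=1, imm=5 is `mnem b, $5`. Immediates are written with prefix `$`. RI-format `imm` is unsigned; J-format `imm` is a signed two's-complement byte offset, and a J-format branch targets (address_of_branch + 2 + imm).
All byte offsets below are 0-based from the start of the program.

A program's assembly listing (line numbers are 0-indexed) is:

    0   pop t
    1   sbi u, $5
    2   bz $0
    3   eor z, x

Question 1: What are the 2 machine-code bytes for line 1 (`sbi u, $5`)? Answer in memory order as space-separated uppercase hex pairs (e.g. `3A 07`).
93 85

line 1 (sbi): pack op=0x24:6|rd=14:4|imm=5:6 = 0x9385; big→ 93 85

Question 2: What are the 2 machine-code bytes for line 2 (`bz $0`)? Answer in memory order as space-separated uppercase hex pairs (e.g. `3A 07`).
2. bz fields op=0x1e:6|imm=0:10 → word 7800h → 78 00

78 00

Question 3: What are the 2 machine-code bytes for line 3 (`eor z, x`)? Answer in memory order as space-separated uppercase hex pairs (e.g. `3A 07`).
line 3 (eor): pack op=0x23:6|rd=11:4|rs=9:4|pad=0:2 = 0x8ee4; big→ 8e e4

8E E4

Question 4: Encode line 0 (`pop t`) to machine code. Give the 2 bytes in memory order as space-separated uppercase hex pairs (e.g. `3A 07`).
0. pop fields op=0x1d:6|rd=13:4|pad=0:6 → word 7740h → 77 40

77 40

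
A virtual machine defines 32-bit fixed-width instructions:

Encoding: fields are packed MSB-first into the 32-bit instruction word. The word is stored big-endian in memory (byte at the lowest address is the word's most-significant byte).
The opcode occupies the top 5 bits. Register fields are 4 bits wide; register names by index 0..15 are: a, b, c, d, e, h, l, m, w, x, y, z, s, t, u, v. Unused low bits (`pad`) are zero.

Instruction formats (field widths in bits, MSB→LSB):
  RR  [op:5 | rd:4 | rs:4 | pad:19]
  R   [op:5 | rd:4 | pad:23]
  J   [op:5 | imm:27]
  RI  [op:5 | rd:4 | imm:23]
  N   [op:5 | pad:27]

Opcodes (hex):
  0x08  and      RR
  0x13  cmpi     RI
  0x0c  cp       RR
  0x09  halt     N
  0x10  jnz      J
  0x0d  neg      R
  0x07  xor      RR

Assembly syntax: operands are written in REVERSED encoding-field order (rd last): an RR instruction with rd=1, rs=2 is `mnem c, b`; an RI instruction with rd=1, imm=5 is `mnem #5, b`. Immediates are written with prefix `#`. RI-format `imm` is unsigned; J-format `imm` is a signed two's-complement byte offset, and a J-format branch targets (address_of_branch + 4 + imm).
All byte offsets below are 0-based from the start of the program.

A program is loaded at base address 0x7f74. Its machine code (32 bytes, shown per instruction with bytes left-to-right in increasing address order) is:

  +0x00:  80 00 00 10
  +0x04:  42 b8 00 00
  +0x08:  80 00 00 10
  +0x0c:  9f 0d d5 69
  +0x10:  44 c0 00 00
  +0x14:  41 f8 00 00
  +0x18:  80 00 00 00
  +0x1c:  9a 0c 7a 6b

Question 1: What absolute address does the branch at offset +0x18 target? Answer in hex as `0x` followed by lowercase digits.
0x7f90

[18] 80 00 00 00 → 0x80000000
  top 5b → 0x10 → jnz [J]
  imm: (w>>0)&0x7ffffff=0x0 → #0
  target = base 0x7f74 + off 0x18 + 4 + imm 0 = 0x7f90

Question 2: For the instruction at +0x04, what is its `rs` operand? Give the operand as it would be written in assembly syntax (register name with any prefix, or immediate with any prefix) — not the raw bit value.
[04] 42 b8 00 00 → 0x42b80000
  opcode bits[31:27]=0x8: and/RR
  rd: (w>>23)&0xf=0x5 → h
  rs: (w>>19)&0xf=0x7 → m

m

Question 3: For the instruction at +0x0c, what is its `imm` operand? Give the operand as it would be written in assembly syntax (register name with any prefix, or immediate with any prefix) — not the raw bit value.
+0x0c: 9f 0d d5 69 ⇒ word 0x9f0dd569 (big)
  opcode bits[31:27]=0x13: cmpi/RI
  [26:23] rd=14 = u
  [22:0] imm=906601 = #906601

#906601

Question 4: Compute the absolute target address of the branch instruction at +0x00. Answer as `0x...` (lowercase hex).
0x7f88

off 0x00: read 80 00 00 10 as big → 0x80000010
  op=0x80000010>>27=0x10 ⇒ jnz (J)
  imm@[26:0]=0x10 ⇒ #16
  target = base 0x7f74 + off 0x00 + 4 + imm 16 = 0x7f88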